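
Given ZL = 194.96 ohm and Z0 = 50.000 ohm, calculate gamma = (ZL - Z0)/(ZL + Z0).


gamma = (194.96 - 50.000) / (194.96 + 50.000) = 0.5918

0.5918


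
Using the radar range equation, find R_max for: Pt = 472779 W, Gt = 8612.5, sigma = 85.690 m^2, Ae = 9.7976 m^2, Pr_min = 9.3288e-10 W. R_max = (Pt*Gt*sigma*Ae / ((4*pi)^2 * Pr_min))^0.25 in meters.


R^4 = 472779*8612.5*85.690*9.7976 / ((4*pi)^2 * 9.3288e-10) = 2.320554e+19
R_max = 2.320554e+19^0.25 = 69406 m

69406 m


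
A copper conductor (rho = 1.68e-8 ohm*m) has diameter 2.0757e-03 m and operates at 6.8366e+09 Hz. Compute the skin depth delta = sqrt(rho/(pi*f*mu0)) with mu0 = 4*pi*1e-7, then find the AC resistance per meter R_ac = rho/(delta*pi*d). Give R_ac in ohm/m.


delta = sqrt(1.68e-8 / (pi * 6.8366e+09 * 4*pi*1e-7)) = 7.889595e-07 m
R_ac = 1.68e-8 / (7.889595e-07 * pi * 2.0757e-03) = 3.265 ohm/m

3.265 ohm/m


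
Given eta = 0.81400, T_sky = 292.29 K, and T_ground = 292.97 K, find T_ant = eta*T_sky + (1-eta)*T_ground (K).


T_ant = 0.81400 * 292.29 + (1 - 0.81400) * 292.97 = 292.4 K

292.4 K


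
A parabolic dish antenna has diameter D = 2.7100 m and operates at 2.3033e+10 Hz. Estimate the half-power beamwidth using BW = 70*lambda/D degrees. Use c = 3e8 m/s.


lambda = c / f = 3.0000e+08 / 2.3033e+10 = 0.01302479 m
BW = 70 * 0.01302479 / 2.7100 = 0.3364 deg

0.3364 deg


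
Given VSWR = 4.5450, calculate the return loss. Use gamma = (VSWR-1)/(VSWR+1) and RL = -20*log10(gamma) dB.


gamma = (4.5450 - 1) / (4.5450 + 1) = 0.6393147
RL = -20 * log10(0.6393147) = 3.886 dB

3.886 dB


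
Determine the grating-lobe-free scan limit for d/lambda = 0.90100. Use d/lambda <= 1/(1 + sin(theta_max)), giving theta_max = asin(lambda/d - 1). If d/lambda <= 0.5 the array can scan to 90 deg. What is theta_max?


lambda/d - 1 = 1/0.90100 - 1 = 0.1098779
theta_max = asin(0.1098779) = 6.308 deg

6.308 deg


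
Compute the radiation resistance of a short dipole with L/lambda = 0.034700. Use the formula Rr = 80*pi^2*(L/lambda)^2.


Rr = 80 * pi^2 * (0.034700)^2 = 80 * 9.869604 * 1.204090e-03 = 0.9507 ohm

0.9507 ohm


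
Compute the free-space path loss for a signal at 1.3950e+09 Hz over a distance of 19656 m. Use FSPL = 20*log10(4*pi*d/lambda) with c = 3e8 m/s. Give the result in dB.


lambda = c / f = 3.0000e+08 / 1.3950e+09 = 0.2150538 m
FSPL = 20 * log10(4*pi*19656/0.2150538) = 121.2 dB

121.2 dB


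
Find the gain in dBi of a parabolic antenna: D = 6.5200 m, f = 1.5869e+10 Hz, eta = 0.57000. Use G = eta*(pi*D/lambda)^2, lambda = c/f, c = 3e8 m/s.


lambda = c / f = 3.0000e+08 / 1.5869e+10 = 0.01890478 m
G_linear = 0.57000 * (pi * 6.5200 / 0.01890478)^2 = 669154.7
G_dBi = 10 * log10(669154.7) = 58.26 dBi

58.26 dBi


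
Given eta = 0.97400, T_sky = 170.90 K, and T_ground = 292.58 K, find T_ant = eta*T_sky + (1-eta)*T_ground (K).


T_ant = 0.97400 * 170.90 + (1 - 0.97400) * 292.58 = 174.1 K

174.1 K


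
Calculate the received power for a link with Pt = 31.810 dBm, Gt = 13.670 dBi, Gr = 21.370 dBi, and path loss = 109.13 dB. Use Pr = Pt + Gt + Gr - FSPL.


Pr = 31.810 + 13.670 + 21.370 - 109.13 = -42.28 dBm

-42.28 dBm


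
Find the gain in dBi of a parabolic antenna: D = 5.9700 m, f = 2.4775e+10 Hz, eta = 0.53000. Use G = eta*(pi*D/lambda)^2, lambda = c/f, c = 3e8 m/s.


lambda = c / f = 3.0000e+08 / 2.4775e+10 = 0.01210898 m
G_linear = 0.53000 * (pi * 5.9700 / 0.01210898)^2 = 1.271479e+06
G_dBi = 10 * log10(1.271479e+06) = 61.04 dBi

61.04 dBi


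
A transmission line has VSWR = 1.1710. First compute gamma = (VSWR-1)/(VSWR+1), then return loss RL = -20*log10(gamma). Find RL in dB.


gamma = (1.1710 - 1) / (1.1710 + 1) = 0.07876555
RL = -20 * log10(0.07876555) = 22.07 dB

22.07 dB


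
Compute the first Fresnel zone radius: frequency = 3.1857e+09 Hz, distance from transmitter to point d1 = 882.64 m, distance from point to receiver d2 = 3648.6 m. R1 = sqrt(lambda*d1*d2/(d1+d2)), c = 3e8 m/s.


lambda = c / f = 3.0000e+08 / 3.1857e+09 = 0.09417083 m
R1 = sqrt(0.09417083 * 882.64 * 3648.6 / (882.64 + 3648.6)) = 8.181 m

8.181 m


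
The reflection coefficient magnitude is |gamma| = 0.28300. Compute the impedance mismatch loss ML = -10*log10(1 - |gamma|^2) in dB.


ML = -10 * log10(1 - 0.28300^2) = -10 * log10(0.919911) = 0.3625 dB

0.3625 dB


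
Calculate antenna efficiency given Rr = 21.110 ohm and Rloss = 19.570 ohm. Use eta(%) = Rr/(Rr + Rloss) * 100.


eta = 21.110 / (21.110 + 19.570) * 100 = 51.89%

51.89%


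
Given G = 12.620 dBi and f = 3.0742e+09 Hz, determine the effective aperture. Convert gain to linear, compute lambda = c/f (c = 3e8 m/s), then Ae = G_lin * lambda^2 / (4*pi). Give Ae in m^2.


lambda = c / f = 3.0000e+08 / 3.0742e+09 = 0.09758636 m
G_linear = 10^(12.620/10) = 18.28100
Ae = G_linear * lambda^2 / (4*pi) = 18.28100 * 0.09758636^2 / (4*pi) = 0.01385 m^2

0.01385 m^2


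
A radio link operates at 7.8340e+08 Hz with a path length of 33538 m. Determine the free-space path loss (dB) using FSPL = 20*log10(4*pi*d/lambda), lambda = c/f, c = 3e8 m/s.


lambda = c / f = 3.0000e+08 / 7.8340e+08 = 0.3829461 m
FSPL = 20 * log10(4*pi*33538/0.3829461) = 120.8 dB

120.8 dB


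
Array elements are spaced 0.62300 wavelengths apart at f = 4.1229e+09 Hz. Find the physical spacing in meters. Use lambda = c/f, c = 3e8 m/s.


lambda = c / f = 3.0000e+08 / 4.1229e+09 = 0.07276432 m
d = 0.62300 * 0.07276432 = 0.04533 m

0.04533 m


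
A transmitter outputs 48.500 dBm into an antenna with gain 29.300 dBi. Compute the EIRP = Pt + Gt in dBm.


EIRP = Pt + Gt = 48.500 + 29.300 = 77.80 dBm

77.80 dBm


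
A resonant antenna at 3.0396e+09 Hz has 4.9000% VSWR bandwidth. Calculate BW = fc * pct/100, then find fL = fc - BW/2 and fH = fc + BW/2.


BW = 3.0396e+09 * 4.9000/100 = 1.489404e+08 Hz
fL = 3.0396e+09 - 1.489404e+08/2 = 2.965e+09 Hz
fH = 3.0396e+09 + 1.489404e+08/2 = 3.114e+09 Hz

BW=1.489e+08 Hz, fL=2.965e+09 Hz, fH=3.114e+09 Hz


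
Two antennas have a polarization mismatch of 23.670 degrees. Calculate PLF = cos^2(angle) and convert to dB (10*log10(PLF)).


PLF_linear = cos^2(23.670 deg) = 0.8388232
PLF_dB = 10 * log10(0.8388232) = -0.7633 dB

-0.7633 dB


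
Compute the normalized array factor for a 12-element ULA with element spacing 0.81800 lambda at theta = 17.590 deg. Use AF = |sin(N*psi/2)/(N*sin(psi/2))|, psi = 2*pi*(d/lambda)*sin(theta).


psi = 2*pi*0.81800*sin(17.590 deg) = 1.553219 rad
AF = |sin(12*1.553219/2) / (12*sin(1.553219/2))| = 0.01252

0.01252


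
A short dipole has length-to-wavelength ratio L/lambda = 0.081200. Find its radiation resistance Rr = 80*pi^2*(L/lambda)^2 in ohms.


Rr = 80 * pi^2 * (0.081200)^2 = 80 * 9.869604 * 6.593440e-03 = 5.206 ohm

5.206 ohm


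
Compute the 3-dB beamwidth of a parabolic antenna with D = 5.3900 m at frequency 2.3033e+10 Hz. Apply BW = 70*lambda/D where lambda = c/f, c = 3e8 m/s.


lambda = c / f = 3.0000e+08 / 2.3033e+10 = 0.01302479 m
BW = 70 * 0.01302479 / 5.3900 = 0.1692 deg

0.1692 deg


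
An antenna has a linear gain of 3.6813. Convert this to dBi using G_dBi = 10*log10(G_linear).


G_dBi = 10 * log10(3.6813) = 5.660 dBi

5.660 dBi


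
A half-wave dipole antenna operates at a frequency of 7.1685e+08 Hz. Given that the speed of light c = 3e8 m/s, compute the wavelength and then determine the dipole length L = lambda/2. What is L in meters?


lambda = c / f = 3.0000e+08 / 7.1685e+08 = 0.4184976 m
L = lambda / 2 = 0.4184976 / 2 = 0.2092 m

0.2092 m


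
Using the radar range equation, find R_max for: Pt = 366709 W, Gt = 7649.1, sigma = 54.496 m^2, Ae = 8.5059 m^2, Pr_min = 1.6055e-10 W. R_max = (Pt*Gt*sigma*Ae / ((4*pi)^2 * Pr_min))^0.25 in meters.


R^4 = 366709*7649.1*54.496*8.5059 / ((4*pi)^2 * 1.6055e-10) = 5.128458e+19
R_max = 5.128458e+19^0.25 = 84625 m

84625 m


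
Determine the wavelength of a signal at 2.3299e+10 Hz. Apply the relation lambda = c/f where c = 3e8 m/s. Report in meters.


lambda = c / f = 3.0000e+08 / 2.3299e+10 = 0.01288 m

0.01288 m


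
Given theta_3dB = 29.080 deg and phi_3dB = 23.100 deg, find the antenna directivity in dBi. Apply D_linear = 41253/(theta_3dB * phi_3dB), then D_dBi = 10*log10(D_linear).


D_linear = 41253 / (29.080 * 23.100) = 61.41142
D_dBi = 10 * log10(61.41142) = 17.88 dBi

17.88 dBi


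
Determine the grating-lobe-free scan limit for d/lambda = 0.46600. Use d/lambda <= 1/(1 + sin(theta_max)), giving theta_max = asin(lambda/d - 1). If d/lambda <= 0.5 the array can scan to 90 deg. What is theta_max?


lambda/d - 1 = 1/0.46600 - 1 = 1.145923 >= 1
d/lambda <= 0.5, so the array can scan to endfire without grating lobes: theta_max = 90 deg

90 deg


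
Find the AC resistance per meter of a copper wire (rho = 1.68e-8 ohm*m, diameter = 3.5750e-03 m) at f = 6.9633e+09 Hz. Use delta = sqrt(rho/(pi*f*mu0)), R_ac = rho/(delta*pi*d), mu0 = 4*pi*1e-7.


delta = sqrt(1.68e-8 / (pi * 6.9633e+09 * 4*pi*1e-7)) = 7.817488e-07 m
R_ac = 1.68e-8 / (7.817488e-07 * pi * 3.5750e-03) = 1.913 ohm/m

1.913 ohm/m


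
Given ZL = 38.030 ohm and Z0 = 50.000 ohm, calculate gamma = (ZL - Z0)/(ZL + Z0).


gamma = (38.030 - 50.000) / (38.030 + 50.000) = -0.1360

-0.1360


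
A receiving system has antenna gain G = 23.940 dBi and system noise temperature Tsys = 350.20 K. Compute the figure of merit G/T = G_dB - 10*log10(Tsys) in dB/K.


G/T = 23.940 - 10*log10(350.20) = 23.940 - 25.44316 = -1.503 dB/K

-1.503 dB/K


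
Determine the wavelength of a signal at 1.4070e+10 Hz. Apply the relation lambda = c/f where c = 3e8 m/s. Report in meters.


lambda = c / f = 3.0000e+08 / 1.4070e+10 = 0.02132 m

0.02132 m


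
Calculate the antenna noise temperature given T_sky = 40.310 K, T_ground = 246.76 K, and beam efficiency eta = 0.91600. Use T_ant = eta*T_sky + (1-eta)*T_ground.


T_ant = 0.91600 * 40.310 + (1 - 0.91600) * 246.76 = 57.65 K

57.65 K


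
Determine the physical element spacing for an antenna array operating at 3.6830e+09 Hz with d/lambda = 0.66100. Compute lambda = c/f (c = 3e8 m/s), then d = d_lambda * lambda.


lambda = c / f = 3.0000e+08 / 3.6830e+09 = 0.08145534 m
d = 0.66100 * 0.08145534 = 0.05384 m

0.05384 m


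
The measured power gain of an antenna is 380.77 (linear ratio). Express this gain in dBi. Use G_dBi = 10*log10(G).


G_dBi = 10 * log10(380.77) = 25.81 dBi

25.81 dBi


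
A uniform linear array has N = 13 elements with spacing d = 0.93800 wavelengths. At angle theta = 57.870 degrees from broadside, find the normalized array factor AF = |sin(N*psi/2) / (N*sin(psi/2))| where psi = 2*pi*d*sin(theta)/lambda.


psi = 2*pi*0.93800*sin(57.870 deg) = 4.990981 rad
AF = |sin(13*4.990981/2) / (13*sin(4.990981/2))| = 0.1092

0.1092


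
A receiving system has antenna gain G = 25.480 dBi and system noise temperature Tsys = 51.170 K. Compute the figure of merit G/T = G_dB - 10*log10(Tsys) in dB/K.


G/T = 25.480 - 10*log10(51.170) = 25.480 - 17.09015 = 8.390 dB/K

8.390 dB/K


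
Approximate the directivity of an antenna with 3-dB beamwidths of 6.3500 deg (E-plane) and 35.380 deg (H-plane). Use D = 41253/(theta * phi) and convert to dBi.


D_linear = 41253 / (6.3500 * 35.380) = 183.6217
D_dBi = 10 * log10(183.6217) = 22.64 dBi

22.64 dBi


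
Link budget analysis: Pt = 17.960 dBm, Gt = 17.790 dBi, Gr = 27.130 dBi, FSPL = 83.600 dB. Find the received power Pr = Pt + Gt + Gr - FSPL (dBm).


Pr = 17.960 + 17.790 + 27.130 - 83.600 = -20.72 dBm

-20.72 dBm


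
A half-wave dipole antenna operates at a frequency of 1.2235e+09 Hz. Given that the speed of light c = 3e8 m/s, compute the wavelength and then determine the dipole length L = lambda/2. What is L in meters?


lambda = c / f = 3.0000e+08 / 1.2235e+09 = 0.2451982 m
L = lambda / 2 = 0.2451982 / 2 = 0.1226 m

0.1226 m


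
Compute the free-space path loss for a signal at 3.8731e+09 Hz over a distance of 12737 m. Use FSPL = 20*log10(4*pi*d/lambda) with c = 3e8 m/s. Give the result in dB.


lambda = c / f = 3.0000e+08 / 3.8731e+09 = 0.07745733 m
FSPL = 20 * log10(4*pi*12737/0.07745733) = 126.3 dB

126.3 dB


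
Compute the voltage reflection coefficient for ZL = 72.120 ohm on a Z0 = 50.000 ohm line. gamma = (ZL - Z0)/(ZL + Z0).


gamma = (72.120 - 50.000) / (72.120 + 50.000) = 0.1811

0.1811


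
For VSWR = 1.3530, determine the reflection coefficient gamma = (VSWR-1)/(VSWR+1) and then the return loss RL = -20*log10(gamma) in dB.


gamma = (1.3530 - 1) / (1.3530 + 1) = 0.1500212
RL = -20 * log10(0.1500212) = 16.48 dB

16.48 dB


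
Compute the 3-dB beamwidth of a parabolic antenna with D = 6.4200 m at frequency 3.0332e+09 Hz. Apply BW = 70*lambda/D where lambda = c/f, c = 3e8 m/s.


lambda = c / f = 3.0000e+08 / 3.0332e+09 = 0.09890545 m
BW = 70 * 0.09890545 / 6.4200 = 1.078 deg

1.078 deg


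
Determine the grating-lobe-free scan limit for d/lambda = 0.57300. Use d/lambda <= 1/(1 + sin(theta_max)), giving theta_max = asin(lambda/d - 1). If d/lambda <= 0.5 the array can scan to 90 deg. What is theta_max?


lambda/d - 1 = 1/0.57300 - 1 = 0.7452007
theta_max = asin(0.7452007) = 48.18 deg

48.18 deg


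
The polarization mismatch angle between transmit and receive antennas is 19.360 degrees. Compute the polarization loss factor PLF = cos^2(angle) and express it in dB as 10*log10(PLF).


PLF_linear = cos^2(19.360 deg) = 0.8901061
PLF_dB = 10 * log10(0.8901061) = -0.5056 dB

-0.5056 dB


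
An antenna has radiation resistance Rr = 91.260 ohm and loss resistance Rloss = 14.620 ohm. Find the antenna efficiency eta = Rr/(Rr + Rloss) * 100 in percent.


eta = 91.260 / (91.260 + 14.620) * 100 = 86.19%

86.19%


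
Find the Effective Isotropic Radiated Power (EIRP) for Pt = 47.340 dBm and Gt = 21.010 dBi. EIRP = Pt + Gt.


EIRP = Pt + Gt = 47.340 + 21.010 = 68.35 dBm

68.35 dBm


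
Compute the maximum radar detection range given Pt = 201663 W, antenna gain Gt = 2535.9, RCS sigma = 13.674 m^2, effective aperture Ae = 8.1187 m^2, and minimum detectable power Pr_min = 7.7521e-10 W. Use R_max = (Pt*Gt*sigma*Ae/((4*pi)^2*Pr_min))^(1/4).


R^4 = 201663*2535.9*13.674*8.1187 / ((4*pi)^2 * 7.7521e-10) = 4.637686e+17
R_max = 4.637686e+17^0.25 = 26096 m

26096 m


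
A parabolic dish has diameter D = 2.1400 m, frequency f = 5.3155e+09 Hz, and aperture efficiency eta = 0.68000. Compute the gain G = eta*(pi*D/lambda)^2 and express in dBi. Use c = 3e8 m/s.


lambda = c / f = 3.0000e+08 / 5.3155e+09 = 0.05643872 m
G_linear = 0.68000 * (pi * 2.1400 / 0.05643872)^2 = 9648.991
G_dBi = 10 * log10(9648.991) = 39.84 dBi

39.84 dBi


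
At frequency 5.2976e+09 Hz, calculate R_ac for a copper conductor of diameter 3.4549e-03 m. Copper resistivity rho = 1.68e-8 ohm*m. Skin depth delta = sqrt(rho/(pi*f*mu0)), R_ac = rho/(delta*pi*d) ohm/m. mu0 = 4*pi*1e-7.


delta = sqrt(1.68e-8 / (pi * 5.2976e+09 * 4*pi*1e-7)) = 8.962624e-07 m
R_ac = 1.68e-8 / (8.962624e-07 * pi * 3.4549e-03) = 1.727 ohm/m

1.727 ohm/m


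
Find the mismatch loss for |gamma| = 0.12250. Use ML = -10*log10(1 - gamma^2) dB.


ML = -10 * log10(1 - 0.12250^2) = -10 * log10(0.98499375) = 0.06567 dB

0.06567 dB


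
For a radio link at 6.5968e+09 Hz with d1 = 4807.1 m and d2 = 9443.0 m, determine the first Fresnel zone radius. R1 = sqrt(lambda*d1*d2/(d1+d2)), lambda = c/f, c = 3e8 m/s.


lambda = c / f = 3.0000e+08 / 6.5968e+09 = 0.04547659 m
R1 = sqrt(0.04547659 * 4807.1 * 9443.0 / (4807.1 + 9443.0)) = 12.04 m

12.04 m


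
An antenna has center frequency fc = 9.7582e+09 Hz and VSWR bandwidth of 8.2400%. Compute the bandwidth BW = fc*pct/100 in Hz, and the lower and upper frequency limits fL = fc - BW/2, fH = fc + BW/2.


BW = 9.7582e+09 * 8.2400/100 = 8.040757e+08 Hz
fL = 9.7582e+09 - 8.040757e+08/2 = 9.356e+09 Hz
fH = 9.7582e+09 + 8.040757e+08/2 = 1.016e+10 Hz

BW=8.041e+08 Hz, fL=9.356e+09 Hz, fH=1.016e+10 Hz


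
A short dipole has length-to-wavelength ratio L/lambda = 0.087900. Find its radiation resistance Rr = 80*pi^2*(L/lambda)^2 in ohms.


Rr = 80 * pi^2 * (0.087900)^2 = 80 * 9.869604 * 7.726410e-03 = 6.101 ohm

6.101 ohm


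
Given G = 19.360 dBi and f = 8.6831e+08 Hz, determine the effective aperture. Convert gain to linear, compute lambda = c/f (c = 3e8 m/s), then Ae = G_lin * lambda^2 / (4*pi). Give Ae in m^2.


lambda = c / f = 3.0000e+08 / 8.6831e+08 = 0.3454987 m
G_linear = 10^(19.360/10) = 86.29785
Ae = G_linear * lambda^2 / (4*pi) = 86.29785 * 0.3454987^2 / (4*pi) = 0.8198 m^2

0.8198 m^2


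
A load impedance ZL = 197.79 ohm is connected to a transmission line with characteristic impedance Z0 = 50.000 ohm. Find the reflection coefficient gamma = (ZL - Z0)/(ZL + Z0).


gamma = (197.79 - 50.000) / (197.79 + 50.000) = 0.5964

0.5964


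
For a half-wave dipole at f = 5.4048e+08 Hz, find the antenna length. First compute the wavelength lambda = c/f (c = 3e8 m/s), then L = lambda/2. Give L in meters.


lambda = c / f = 3.0000e+08 / 5.4048e+08 = 0.5550622 m
L = lambda / 2 = 0.5550622 / 2 = 0.2775 m

0.2775 m


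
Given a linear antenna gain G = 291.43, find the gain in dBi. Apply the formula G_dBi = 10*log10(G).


G_dBi = 10 * log10(291.43) = 24.65 dBi

24.65 dBi


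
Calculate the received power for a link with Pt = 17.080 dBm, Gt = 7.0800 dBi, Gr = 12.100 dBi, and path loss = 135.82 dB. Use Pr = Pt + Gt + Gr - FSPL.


Pr = 17.080 + 7.0800 + 12.100 - 135.82 = -99.56 dBm

-99.56 dBm


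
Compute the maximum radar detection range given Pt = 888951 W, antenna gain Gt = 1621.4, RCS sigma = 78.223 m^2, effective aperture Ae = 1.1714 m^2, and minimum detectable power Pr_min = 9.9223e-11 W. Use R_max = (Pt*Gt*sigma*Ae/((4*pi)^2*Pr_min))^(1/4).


R^4 = 888951*1621.4*78.223*1.1714 / ((4*pi)^2 * 9.9223e-11) = 8.428991e+18
R_max = 8.428991e+18^0.25 = 53882 m

53882 m


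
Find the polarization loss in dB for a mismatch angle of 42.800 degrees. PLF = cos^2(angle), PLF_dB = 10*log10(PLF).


PLF_linear = cos^2(42.800 deg) = 0.5383595
PLF_dB = 10 * log10(0.5383595) = -2.689 dB

-2.689 dB


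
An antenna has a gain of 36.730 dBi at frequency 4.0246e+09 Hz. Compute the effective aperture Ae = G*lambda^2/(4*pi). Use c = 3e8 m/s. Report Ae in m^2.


lambda = c / f = 3.0000e+08 / 4.0246e+09 = 0.07454157 m
G_linear = 10^(36.730/10) = 4709.773
Ae = G_linear * lambda^2 / (4*pi) = 4709.773 * 0.07454157^2 / (4*pi) = 2.083 m^2

2.083 m^2


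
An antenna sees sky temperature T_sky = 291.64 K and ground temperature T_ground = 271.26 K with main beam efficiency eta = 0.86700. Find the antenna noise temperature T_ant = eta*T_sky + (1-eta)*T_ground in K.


T_ant = 0.86700 * 291.64 + (1 - 0.86700) * 271.26 = 288.9 K

288.9 K


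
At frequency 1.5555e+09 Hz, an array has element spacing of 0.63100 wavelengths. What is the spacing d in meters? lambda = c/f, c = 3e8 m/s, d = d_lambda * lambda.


lambda = c / f = 3.0000e+08 / 1.5555e+09 = 0.1928640 m
d = 0.63100 * 0.1928640 = 0.1217 m

0.1217 m


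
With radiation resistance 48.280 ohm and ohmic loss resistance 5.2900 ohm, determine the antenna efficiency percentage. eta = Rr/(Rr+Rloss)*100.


eta = 48.280 / (48.280 + 5.2900) * 100 = 90.13%

90.13%


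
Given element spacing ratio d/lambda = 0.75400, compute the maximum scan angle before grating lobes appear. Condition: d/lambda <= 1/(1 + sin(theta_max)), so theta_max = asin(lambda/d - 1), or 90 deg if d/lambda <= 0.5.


lambda/d - 1 = 1/0.75400 - 1 = 0.3262599
theta_max = asin(0.3262599) = 19.04 deg

19.04 deg


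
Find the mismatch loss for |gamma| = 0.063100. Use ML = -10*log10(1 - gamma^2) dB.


ML = -10 * log10(1 - 0.063100^2) = -10 * log10(0.99601839) = 0.01733 dB

0.01733 dB


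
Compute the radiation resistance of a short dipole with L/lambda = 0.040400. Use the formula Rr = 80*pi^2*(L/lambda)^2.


Rr = 80 * pi^2 * (0.040400)^2 = 80 * 9.869604 * 1.632160e-03 = 1.289 ohm

1.289 ohm


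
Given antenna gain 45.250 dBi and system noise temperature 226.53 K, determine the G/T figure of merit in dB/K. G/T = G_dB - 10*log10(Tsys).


G/T = 45.250 - 10*log10(226.53) = 45.250 - 23.55126 = 21.70 dB/K

21.70 dB/K


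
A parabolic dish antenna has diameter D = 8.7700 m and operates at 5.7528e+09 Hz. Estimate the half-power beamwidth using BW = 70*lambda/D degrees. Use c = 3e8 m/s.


lambda = c / f = 3.0000e+08 / 5.7528e+09 = 0.05214852 m
BW = 70 * 0.05214852 / 8.7700 = 0.4162 deg

0.4162 deg


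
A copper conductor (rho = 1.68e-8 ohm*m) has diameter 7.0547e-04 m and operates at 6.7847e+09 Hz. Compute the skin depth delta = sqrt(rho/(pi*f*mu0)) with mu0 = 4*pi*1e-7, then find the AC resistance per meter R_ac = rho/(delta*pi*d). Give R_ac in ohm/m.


delta = sqrt(1.68e-8 / (pi * 6.7847e+09 * 4*pi*1e-7)) = 7.919713e-07 m
R_ac = 1.68e-8 / (7.919713e-07 * pi * 7.0547e-04) = 9.571 ohm/m

9.571 ohm/m


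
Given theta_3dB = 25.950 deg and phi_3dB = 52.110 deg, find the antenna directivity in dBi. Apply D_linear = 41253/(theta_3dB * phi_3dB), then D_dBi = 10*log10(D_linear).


D_linear = 41253 / (25.950 * 52.110) = 30.50683
D_dBi = 10 * log10(30.50683) = 14.84 dBi

14.84 dBi


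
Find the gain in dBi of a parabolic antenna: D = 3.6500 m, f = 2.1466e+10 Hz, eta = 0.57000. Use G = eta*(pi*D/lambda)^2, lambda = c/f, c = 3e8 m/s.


lambda = c / f = 3.0000e+08 / 2.1466e+10 = 0.01397559 m
G_linear = 0.57000 * (pi * 3.6500 / 0.01397559)^2 = 383724.9
G_dBi = 10 * log10(383724.9) = 55.84 dBi

55.84 dBi


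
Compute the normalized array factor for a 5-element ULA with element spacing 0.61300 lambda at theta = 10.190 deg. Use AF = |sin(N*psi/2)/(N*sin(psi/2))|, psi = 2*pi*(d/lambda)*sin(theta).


psi = 2*pi*0.61300*sin(10.190 deg) = 0.6813967 rad
AF = |sin(5*0.6813967/2) / (5*sin(0.6813967/2))| = 0.5933

0.5933


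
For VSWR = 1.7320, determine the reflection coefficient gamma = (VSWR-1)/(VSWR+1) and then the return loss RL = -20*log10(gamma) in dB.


gamma = (1.7320 - 1) / (1.7320 + 1) = 0.2679356
RL = -20 * log10(0.2679356) = 11.44 dB

11.44 dB


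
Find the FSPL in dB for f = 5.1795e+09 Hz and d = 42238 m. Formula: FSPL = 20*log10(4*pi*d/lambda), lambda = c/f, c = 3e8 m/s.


lambda = c / f = 3.0000e+08 / 5.1795e+09 = 0.05792065 m
FSPL = 20 * log10(4*pi*42238/0.05792065) = 139.2 dB

139.2 dB


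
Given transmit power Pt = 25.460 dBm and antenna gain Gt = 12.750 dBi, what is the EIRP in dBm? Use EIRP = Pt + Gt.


EIRP = Pt + Gt = 25.460 + 12.750 = 38.21 dBm

38.21 dBm


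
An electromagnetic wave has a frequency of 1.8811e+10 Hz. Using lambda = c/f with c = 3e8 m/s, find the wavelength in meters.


lambda = c / f = 3.0000e+08 / 1.8811e+10 = 0.01595 m

0.01595 m


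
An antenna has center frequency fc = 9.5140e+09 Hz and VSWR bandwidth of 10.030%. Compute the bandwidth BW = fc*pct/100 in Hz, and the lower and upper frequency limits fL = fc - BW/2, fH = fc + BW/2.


BW = 9.5140e+09 * 10.030/100 = 9.542542e+08 Hz
fL = 9.5140e+09 - 9.542542e+08/2 = 9.037e+09 Hz
fH = 9.5140e+09 + 9.542542e+08/2 = 9.991e+09 Hz

BW=9.543e+08 Hz, fL=9.037e+09 Hz, fH=9.991e+09 Hz


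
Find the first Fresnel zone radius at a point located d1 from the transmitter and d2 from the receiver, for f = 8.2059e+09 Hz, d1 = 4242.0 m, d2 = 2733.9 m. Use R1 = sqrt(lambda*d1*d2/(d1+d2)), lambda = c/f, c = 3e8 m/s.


lambda = c / f = 3.0000e+08 / 8.2059e+09 = 0.03655906 m
R1 = sqrt(0.03655906 * 4242.0 * 2733.9 / (4242.0 + 2733.9)) = 7.796 m

7.796 m


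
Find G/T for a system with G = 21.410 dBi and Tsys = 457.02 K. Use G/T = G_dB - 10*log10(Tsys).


G/T = 21.410 - 10*log10(457.02) = 21.410 - 26.59935 = -5.189 dB/K

-5.189 dB/K


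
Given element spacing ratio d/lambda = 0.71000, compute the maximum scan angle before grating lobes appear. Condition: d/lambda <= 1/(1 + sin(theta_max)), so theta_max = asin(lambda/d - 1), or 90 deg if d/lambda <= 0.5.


lambda/d - 1 = 1/0.71000 - 1 = 0.4084507
theta_max = asin(0.4084507) = 24.11 deg

24.11 deg


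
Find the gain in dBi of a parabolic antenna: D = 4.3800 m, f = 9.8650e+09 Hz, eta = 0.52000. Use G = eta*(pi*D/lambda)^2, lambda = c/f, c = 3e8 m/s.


lambda = c / f = 3.0000e+08 / 9.8650e+09 = 0.03041054 m
G_linear = 0.52000 * (pi * 4.3800 / 0.03041054)^2 = 106464.1
G_dBi = 10 * log10(106464.1) = 50.27 dBi

50.27 dBi


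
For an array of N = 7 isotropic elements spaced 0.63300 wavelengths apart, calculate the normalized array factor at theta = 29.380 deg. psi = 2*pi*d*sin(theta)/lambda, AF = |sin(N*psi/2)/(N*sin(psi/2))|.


psi = 2*pi*0.63300*sin(29.380 deg) = 1.951240 rad
AF = |sin(7*1.951240/2) / (7*sin(1.951240/2))| = 0.08961

0.08961


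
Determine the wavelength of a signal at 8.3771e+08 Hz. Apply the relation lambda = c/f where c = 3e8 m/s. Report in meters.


lambda = c / f = 3.0000e+08 / 8.3771e+08 = 0.3581 m

0.3581 m


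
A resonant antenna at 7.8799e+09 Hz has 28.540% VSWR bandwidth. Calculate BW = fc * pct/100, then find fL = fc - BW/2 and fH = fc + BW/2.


BW = 7.8799e+09 * 28.540/100 = 2.248923e+09 Hz
fL = 7.8799e+09 - 2.248923e+09/2 = 6.755e+09 Hz
fH = 7.8799e+09 + 2.248923e+09/2 = 9.004e+09 Hz

BW=2.249e+09 Hz, fL=6.755e+09 Hz, fH=9.004e+09 Hz


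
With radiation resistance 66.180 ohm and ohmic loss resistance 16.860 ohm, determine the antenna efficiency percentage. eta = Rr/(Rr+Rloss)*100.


eta = 66.180 / (66.180 + 16.860) * 100 = 79.70%

79.70%


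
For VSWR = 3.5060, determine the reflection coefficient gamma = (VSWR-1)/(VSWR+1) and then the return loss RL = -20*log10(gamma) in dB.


gamma = (3.5060 - 1) / (3.5060 + 1) = 0.5561474
RL = -20 * log10(0.5561474) = 5.096 dB

5.096 dB


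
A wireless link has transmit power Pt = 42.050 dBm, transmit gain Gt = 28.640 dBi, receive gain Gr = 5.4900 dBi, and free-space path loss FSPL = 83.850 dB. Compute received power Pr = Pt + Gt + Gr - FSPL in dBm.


Pr = 42.050 + 28.640 + 5.4900 - 83.850 = -7.67 dBm

-7.67 dBm


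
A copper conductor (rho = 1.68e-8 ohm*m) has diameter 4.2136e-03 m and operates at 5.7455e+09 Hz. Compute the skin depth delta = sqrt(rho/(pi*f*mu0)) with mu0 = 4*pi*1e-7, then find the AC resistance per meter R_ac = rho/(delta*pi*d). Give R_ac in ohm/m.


delta = sqrt(1.68e-8 / (pi * 5.7455e+09 * 4*pi*1e-7)) = 8.606189e-07 m
R_ac = 1.68e-8 / (8.606189e-07 * pi * 4.2136e-03) = 1.475 ohm/m

1.475 ohm/m


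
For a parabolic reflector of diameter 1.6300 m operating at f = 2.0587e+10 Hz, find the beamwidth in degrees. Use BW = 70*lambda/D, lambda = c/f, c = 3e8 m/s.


lambda = c / f = 3.0000e+08 / 2.0587e+10 = 0.01457230 m
BW = 70 * 0.01457230 / 1.6300 = 0.6258 deg

0.6258 deg


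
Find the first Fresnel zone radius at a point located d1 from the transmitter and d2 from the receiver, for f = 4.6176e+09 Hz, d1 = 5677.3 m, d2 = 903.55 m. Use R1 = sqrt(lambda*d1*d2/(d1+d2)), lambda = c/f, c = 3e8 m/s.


lambda = c / f = 3.0000e+08 / 4.6176e+09 = 0.06496881 m
R1 = sqrt(0.06496881 * 5677.3 * 903.55 / (5677.3 + 903.55)) = 7.116 m

7.116 m


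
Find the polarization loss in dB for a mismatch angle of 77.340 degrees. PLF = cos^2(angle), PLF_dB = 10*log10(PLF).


PLF_linear = cos^2(77.340 deg) = 0.04803334
PLF_dB = 10 * log10(0.04803334) = -13.18 dB

-13.18 dB


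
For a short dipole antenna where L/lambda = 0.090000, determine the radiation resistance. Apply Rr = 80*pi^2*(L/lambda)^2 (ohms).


Rr = 80 * pi^2 * (0.090000)^2 = 80 * 9.869604 * 8.100000e-03 = 6.396 ohm

6.396 ohm


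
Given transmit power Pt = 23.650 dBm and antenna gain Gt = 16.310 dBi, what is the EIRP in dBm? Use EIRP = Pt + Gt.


EIRP = Pt + Gt = 23.650 + 16.310 = 39.96 dBm

39.96 dBm


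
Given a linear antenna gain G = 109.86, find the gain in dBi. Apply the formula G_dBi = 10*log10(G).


G_dBi = 10 * log10(109.86) = 20.41 dBi

20.41 dBi


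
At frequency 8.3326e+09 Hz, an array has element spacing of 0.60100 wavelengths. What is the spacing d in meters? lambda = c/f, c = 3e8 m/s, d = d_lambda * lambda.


lambda = c / f = 3.0000e+08 / 8.3326e+09 = 0.03600317 m
d = 0.60100 * 0.03600317 = 0.02164 m

0.02164 m


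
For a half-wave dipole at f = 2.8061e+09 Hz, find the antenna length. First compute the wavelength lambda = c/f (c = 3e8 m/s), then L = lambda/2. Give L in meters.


lambda = c / f = 3.0000e+08 / 2.8061e+09 = 0.1069099 m
L = lambda / 2 = 0.1069099 / 2 = 0.05345 m

0.05345 m


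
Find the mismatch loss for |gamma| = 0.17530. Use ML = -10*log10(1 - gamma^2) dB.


ML = -10 * log10(1 - 0.17530^2) = -10 * log10(0.96926991) = 0.1356 dB

0.1356 dB


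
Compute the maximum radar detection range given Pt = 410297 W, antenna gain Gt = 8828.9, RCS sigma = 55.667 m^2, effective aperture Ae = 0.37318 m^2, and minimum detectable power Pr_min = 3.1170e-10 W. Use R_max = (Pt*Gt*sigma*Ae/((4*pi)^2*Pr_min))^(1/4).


R^4 = 410297*8828.9*55.667*0.37318 / ((4*pi)^2 * 3.1170e-10) = 1.528849e+18
R_max = 1.528849e+18^0.25 = 35163 m

35163 m


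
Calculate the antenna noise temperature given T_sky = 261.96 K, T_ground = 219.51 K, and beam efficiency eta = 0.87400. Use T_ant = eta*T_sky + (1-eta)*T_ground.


T_ant = 0.87400 * 261.96 + (1 - 0.87400) * 219.51 = 256.6 K

256.6 K


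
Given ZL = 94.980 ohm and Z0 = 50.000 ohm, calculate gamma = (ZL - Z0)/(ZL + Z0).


gamma = (94.980 - 50.000) / (94.980 + 50.000) = 0.3102

0.3102


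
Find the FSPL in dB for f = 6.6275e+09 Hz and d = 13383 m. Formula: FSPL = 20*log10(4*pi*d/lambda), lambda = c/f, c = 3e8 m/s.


lambda = c / f = 3.0000e+08 / 6.6275e+09 = 0.04526594 m
FSPL = 20 * log10(4*pi*13383/0.04526594) = 131.4 dB

131.4 dB


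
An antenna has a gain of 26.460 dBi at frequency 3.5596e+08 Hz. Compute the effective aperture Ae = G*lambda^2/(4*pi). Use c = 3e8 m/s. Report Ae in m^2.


lambda = c / f = 3.0000e+08 / 3.5596e+08 = 0.8427913 m
G_linear = 10^(26.460/10) = 442.5884
Ae = G_linear * lambda^2 / (4*pi) = 442.5884 * 0.8427913^2 / (4*pi) = 25.02 m^2

25.02 m^2


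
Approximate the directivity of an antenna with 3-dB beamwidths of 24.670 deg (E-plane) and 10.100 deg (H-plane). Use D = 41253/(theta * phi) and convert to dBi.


D_linear = 41253 / (24.670 * 10.100) = 165.5637
D_dBi = 10 * log10(165.5637) = 22.19 dBi

22.19 dBi


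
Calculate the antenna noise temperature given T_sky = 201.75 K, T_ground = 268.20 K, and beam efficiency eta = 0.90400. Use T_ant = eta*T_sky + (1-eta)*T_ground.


T_ant = 0.90400 * 201.75 + (1 - 0.90400) * 268.20 = 208.1 K

208.1 K


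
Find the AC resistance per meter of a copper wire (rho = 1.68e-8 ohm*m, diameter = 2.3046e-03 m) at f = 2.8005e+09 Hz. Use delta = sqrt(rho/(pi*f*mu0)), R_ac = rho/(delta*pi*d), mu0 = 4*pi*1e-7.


delta = sqrt(1.68e-8 / (pi * 2.8005e+09 * 4*pi*1e-7)) = 1.232699e-06 m
R_ac = 1.68e-8 / (1.232699e-06 * pi * 2.3046e-03) = 1.882 ohm/m

1.882 ohm/m


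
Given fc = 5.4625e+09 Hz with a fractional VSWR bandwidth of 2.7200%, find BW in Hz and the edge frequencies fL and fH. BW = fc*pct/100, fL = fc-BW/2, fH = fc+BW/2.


BW = 5.4625e+09 * 2.7200/100 = 1.485800e+08 Hz
fL = 5.4625e+09 - 1.485800e+08/2 = 5.388e+09 Hz
fH = 5.4625e+09 + 1.485800e+08/2 = 5.537e+09 Hz

BW=1.486e+08 Hz, fL=5.388e+09 Hz, fH=5.537e+09 Hz


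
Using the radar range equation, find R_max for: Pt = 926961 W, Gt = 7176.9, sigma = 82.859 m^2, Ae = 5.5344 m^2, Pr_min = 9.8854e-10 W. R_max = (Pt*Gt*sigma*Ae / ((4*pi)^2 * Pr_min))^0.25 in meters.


R^4 = 926961*7176.9*82.859*5.5344 / ((4*pi)^2 * 9.8854e-10) = 1.954315e+19
R_max = 1.954315e+19^0.25 = 66489 m

66489 m


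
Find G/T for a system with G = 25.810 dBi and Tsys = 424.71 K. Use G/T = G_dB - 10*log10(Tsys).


G/T = 25.810 - 10*log10(424.71) = 25.810 - 26.28092 = -0.4709 dB/K

-0.4709 dB/K


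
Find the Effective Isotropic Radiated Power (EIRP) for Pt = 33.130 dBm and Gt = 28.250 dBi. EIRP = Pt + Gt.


EIRP = Pt + Gt = 33.130 + 28.250 = 61.38 dBm

61.38 dBm


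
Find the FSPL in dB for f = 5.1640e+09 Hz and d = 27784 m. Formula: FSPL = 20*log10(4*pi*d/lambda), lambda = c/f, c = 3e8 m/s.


lambda = c / f = 3.0000e+08 / 5.1640e+09 = 0.05809450 m
FSPL = 20 * log10(4*pi*27784/0.05809450) = 135.6 dB

135.6 dB


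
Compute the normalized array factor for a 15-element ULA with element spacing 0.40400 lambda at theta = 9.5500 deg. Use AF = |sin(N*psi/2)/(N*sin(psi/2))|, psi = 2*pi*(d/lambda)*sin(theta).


psi = 2*pi*0.40400*sin(9.5500 deg) = 0.4211426 rad
AF = |sin(15*0.4211426/2) / (15*sin(0.4211426/2))| = 5.415e-03

5.415e-03


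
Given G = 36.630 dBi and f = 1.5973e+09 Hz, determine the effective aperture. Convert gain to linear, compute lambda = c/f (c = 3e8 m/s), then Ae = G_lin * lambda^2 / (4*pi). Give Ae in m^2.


lambda = c / f = 3.0000e+08 / 1.5973e+09 = 0.1878169 m
G_linear = 10^(36.630/10) = 4602.566
Ae = G_linear * lambda^2 / (4*pi) = 4602.566 * 0.1878169^2 / (4*pi) = 12.92 m^2

12.92 m^2


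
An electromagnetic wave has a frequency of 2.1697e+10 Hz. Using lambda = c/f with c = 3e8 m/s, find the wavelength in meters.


lambda = c / f = 3.0000e+08 / 2.1697e+10 = 0.01383 m

0.01383 m


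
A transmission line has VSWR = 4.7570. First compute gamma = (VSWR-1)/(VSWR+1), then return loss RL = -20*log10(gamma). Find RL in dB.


gamma = (4.7570 - 1) / (4.7570 + 1) = 0.6525968
RL = -20 * log10(0.6525968) = 3.707 dB

3.707 dB


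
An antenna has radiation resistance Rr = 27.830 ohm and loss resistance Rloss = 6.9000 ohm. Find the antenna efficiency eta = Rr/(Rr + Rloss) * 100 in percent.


eta = 27.830 / (27.830 + 6.9000) * 100 = 80.13%

80.13%


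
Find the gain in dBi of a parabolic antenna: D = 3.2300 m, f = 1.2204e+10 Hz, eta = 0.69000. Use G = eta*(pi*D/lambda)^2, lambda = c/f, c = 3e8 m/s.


lambda = c / f = 3.0000e+08 / 1.2204e+10 = 0.02458210 m
G_linear = 0.69000 * (pi * 3.2300 / 0.02458210)^2 = 117575.3
G_dBi = 10 * log10(117575.3) = 50.70 dBi

50.70 dBi


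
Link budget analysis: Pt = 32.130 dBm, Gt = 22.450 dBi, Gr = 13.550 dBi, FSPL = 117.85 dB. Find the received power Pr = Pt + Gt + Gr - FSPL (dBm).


Pr = 32.130 + 22.450 + 13.550 - 117.85 = -49.72 dBm

-49.72 dBm


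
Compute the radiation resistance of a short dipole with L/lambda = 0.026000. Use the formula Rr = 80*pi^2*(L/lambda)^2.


Rr = 80 * pi^2 * (0.026000)^2 = 80 * 9.869604 * 6.760000e-04 = 0.5337 ohm

0.5337 ohm


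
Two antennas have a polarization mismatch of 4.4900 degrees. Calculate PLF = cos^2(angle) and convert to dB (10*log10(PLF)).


PLF_linear = cos^2(4.4900 deg) = 0.9938714
PLF_dB = 10 * log10(0.9938714) = -0.02670 dB

-0.02670 dB


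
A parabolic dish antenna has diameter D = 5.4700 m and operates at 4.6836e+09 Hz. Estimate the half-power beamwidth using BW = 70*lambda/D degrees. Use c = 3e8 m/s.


lambda = c / f = 3.0000e+08 / 4.6836e+09 = 0.06405329 m
BW = 70 * 0.06405329 / 5.4700 = 0.8197 deg

0.8197 deg


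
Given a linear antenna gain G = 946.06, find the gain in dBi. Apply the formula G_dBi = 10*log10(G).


G_dBi = 10 * log10(946.06) = 29.76 dBi

29.76 dBi


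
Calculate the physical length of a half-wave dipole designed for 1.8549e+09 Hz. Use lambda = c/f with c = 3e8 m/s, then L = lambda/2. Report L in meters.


lambda = c / f = 3.0000e+08 / 1.8549e+09 = 0.1617338 m
L = lambda / 2 = 0.1617338 / 2 = 0.08087 m

0.08087 m


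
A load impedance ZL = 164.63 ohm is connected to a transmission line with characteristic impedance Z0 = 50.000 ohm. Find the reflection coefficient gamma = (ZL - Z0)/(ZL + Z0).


gamma = (164.63 - 50.000) / (164.63 + 50.000) = 0.5341

0.5341


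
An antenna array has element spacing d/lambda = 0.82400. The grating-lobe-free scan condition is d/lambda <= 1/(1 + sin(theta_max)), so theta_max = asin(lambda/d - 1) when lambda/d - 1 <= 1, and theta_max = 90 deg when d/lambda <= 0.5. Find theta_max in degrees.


lambda/d - 1 = 1/0.82400 - 1 = 0.2135922
theta_max = asin(0.2135922) = 12.33 deg

12.33 deg


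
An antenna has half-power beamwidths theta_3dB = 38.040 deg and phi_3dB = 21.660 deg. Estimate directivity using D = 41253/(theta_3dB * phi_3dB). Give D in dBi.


D_linear = 41253 / (38.040 * 21.660) = 50.06758
D_dBi = 10 * log10(50.06758) = 17.00 dBi

17.00 dBi


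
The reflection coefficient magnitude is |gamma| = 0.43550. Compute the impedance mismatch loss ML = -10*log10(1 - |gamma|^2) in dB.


ML = -10 * log10(1 - 0.43550^2) = -10 * log10(0.81033975) = 0.9133 dB

0.9133 dB


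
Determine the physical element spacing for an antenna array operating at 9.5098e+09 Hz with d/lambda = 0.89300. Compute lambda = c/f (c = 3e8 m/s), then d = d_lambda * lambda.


lambda = c / f = 3.0000e+08 / 9.5098e+09 = 0.03154640 m
d = 0.89300 * 0.03154640 = 0.02817 m

0.02817 m


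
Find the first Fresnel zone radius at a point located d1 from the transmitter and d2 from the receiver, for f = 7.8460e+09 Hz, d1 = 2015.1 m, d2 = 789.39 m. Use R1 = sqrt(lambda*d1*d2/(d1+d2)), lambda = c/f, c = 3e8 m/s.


lambda = c / f = 3.0000e+08 / 7.8460e+09 = 0.03823604 m
R1 = sqrt(0.03823604 * 2015.1 * 789.39 / (2015.1 + 789.39)) = 4.657 m

4.657 m


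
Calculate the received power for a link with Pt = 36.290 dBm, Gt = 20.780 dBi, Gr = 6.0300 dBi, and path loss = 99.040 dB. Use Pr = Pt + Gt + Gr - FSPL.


Pr = 36.290 + 20.780 + 6.0300 - 99.040 = -35.94 dBm

-35.94 dBm


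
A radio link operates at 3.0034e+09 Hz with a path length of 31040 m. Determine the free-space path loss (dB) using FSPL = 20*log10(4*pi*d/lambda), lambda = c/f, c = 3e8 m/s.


lambda = c / f = 3.0000e+08 / 3.0034e+09 = 0.09988679 m
FSPL = 20 * log10(4*pi*31040/0.09988679) = 131.8 dB

131.8 dB


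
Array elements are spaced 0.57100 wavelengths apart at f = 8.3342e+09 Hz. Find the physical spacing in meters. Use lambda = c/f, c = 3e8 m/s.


lambda = c / f = 3.0000e+08 / 8.3342e+09 = 0.03599626 m
d = 0.57100 * 0.03599626 = 0.02055 m

0.02055 m


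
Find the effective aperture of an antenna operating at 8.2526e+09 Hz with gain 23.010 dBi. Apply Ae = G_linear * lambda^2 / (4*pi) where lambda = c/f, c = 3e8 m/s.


lambda = c / f = 3.0000e+08 / 8.2526e+09 = 0.03635218 m
G_linear = 10^(23.010/10) = 199.9862
Ae = G_linear * lambda^2 / (4*pi) = 199.9862 * 0.03635218^2 / (4*pi) = 0.02103 m^2

0.02103 m^2


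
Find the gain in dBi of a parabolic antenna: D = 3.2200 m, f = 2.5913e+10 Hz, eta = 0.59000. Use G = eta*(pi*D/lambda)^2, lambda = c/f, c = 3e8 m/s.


lambda = c / f = 3.0000e+08 / 2.5913e+10 = 0.01157720 m
G_linear = 0.59000 * (pi * 3.2200 / 0.01157720)^2 = 450460.2
G_dBi = 10 * log10(450460.2) = 56.54 dBi

56.54 dBi


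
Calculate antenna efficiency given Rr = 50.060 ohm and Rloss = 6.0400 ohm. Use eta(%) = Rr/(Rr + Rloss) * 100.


eta = 50.060 / (50.060 + 6.0400) * 100 = 89.23%

89.23%


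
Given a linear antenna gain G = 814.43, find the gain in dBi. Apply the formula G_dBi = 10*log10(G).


G_dBi = 10 * log10(814.43) = 29.11 dBi

29.11 dBi


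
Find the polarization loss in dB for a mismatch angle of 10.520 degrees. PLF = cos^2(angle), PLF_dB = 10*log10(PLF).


PLF_linear = cos^2(10.520 deg) = 0.9666650
PLF_dB = 10 * log10(0.9666650) = -0.1472 dB

-0.1472 dB


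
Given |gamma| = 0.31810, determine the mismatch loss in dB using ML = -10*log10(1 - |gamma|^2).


ML = -10 * log10(1 - 0.31810^2) = -10 * log10(0.89881239) = 0.4633 dB

0.4633 dB


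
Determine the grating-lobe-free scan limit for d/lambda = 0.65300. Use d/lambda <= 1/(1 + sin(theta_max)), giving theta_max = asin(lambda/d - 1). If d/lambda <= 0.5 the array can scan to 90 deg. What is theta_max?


lambda/d - 1 = 1/0.65300 - 1 = 0.5313936
theta_max = asin(0.5313936) = 32.10 deg

32.10 deg


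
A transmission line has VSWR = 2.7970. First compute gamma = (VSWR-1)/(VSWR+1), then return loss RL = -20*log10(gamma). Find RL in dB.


gamma = (2.7970 - 1) / (2.7970 + 1) = 0.4732684
RL = -20 * log10(0.4732684) = 6.498 dB

6.498 dB
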